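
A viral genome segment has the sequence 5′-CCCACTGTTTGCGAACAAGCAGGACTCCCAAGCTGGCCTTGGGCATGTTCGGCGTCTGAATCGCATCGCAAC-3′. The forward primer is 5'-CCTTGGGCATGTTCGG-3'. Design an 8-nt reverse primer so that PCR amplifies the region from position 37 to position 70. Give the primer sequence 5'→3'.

5'-TGCGATGC-3'

The product's 3' end on the top strand is position 70.
The reverse primer anneals to the top strand over positions 63–70, i.e. to GCATCGCA.
Its sequence written 5'→3' is the reverse complement: TGCGATGC.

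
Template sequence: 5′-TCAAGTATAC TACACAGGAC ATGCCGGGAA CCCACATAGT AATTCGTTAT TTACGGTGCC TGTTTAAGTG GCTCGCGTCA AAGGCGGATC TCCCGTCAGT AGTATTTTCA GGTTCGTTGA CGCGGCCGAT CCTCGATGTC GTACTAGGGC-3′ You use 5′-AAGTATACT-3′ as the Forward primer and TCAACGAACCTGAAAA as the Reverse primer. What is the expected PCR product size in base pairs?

118 bp

The forward primer matches the template at positions 3–11.
Taking the reverse complement of TCAACGAACCTGAAAA gives TTTTCAGGTTCGTTGA, found at positions 105–120 on the template; the primer anneals here to the top strand with its 3' end pointing upstream.
The product runs from position 3 to position 120, so its length is 120 − 3 + 1 = 118 bp.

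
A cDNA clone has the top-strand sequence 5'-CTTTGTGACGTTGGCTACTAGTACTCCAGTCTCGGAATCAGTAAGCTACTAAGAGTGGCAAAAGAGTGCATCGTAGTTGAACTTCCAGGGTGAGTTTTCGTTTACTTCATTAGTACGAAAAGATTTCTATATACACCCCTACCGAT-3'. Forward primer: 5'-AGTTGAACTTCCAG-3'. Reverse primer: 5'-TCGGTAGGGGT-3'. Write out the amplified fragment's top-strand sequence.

The forward primer matches the template at positions 75–88.
Taking the reverse complement of TCGGTAGGGGT gives ACCCCTACCGA, found at positions 135–145 on the template; the primer anneals here to the top strand with its 3' end pointing upstream.
The product is the template from position 75 through 145 (71 bp).

5'-AGTTGAACTTCCAGGGTGAGTTTTCGTTTACTTCATTAGTACGAAAAGATTTCTATATACACCCCTACCGA-3'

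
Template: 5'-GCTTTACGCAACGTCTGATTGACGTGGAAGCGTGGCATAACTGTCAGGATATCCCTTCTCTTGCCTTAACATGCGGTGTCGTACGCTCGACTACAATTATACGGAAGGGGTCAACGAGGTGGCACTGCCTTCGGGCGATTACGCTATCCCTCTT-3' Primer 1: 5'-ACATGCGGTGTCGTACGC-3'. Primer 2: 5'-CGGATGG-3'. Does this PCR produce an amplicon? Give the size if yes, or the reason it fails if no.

No product — primer 2 has no binding site in the template.

Primer 2 (CGGATGG) does not match the top strand, and its reverse complement CCATCCG does not match either.
With no annealing site for primer 2, no amplification occurs.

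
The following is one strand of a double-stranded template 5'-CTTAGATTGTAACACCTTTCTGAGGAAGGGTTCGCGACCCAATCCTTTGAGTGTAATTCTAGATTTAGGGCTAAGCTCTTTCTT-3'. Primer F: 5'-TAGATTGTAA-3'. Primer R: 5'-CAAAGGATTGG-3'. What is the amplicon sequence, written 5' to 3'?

5'-TAGATTGTAACACCTTTCTGAGGAAGGGTTCGCGACCCAATCCTTTG-3'

Forward primer TAGATTGTAA is found on the top strand at positions 3–12.
The reverse primer's reverse complement is CCAATCCTTTG, which matches the template at positions 39–49.
The product is the template from position 3 through 49 (47 bp).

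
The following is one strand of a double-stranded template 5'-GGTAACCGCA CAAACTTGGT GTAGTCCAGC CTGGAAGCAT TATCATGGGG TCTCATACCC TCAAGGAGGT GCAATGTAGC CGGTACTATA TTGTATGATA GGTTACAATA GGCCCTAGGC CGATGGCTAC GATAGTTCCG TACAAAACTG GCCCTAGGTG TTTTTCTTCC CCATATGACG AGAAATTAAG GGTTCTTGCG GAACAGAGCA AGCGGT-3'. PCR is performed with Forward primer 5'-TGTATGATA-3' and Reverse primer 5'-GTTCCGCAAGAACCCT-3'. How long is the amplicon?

113 bp

Forward primer TGTATGATA is found on the top strand at positions 92–100.
Reverse complement of the reverse primer: AGGGTTCTTGCGGAAC. This occurs on the top strand at positions 189–204.
The product runs from position 92 to position 204, so its length is 204 − 92 + 1 = 113 bp.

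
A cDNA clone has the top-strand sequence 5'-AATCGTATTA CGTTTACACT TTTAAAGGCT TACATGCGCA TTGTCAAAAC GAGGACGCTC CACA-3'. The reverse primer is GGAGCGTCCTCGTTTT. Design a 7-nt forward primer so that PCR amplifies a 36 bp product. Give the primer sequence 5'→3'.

5'-AGGCTTA-3'

The reverse primer's reverse complement AAAACGAGGACGCTCC matches the template at positions 46–61, so the product ends at position 61.
A 36 bp product then starts at position 61 − 36 + 1 = 26.
The forward primer is identical to the top strand there: AGGCTTA.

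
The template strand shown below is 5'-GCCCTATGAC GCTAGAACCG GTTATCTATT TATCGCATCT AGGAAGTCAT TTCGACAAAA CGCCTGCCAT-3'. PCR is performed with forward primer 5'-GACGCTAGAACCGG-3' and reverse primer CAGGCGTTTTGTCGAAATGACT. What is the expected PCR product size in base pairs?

59 bp

Scanning the template, GACGCTAGAACCGG occurs at positions 8–21; this primer anneals to the bottom strand there with its 3' end pointing downstream.
Taking the reverse complement of CAGGCGTTTTGTCGAAATGACT gives AGTCATTTCGACAAAACGCCTG, found at positions 45–66 on the template; the primer anneals here to the top strand with its 3' end pointing upstream.
Amplicon spans positions 8–66: 59 bp.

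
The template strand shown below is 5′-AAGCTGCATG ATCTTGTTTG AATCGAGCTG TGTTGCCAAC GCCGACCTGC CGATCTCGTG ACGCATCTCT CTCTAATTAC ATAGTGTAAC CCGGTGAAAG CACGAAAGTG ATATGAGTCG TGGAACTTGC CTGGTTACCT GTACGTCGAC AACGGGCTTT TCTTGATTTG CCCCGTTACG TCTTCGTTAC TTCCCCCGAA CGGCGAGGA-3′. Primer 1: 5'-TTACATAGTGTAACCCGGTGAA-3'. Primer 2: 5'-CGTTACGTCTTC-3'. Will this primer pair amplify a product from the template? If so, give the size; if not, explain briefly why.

Primer 1 (TTACATAGTGTAACCCGGTGAA) matches the top strand at positions 77–98 (3' end points downstream).
Primer 2 (CGTTACGTCTTC) also matches the top strand directly, at positions 174–185 — its reverse complement GAAGACGTAACG is not present.
Both primers anneal to the bottom strand with 3' ends pointing the same way, so neither can prime synthesis back toward the other.

No product — both primers anneal to the same strand and extend in the same direction.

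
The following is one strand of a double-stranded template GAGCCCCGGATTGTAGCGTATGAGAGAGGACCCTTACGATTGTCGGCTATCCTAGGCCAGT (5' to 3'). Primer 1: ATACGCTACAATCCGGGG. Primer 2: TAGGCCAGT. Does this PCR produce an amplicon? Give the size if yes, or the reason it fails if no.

No product — the primers' 3' ends point away from each other.

Primer 1 (ATACGCTACAATCCGGGG) has reverse complement CCCCGGATTGTAGCGTAT, which matches the top strand at positions 4–21; primer 1 anneals to the top strand there with its 3' end pointing upstream toward position 4.
Primer 2 (TAGGCCAGT) matches the top strand directly at positions 53–61; it anneals to the bottom strand with its 3' end pointing downstream toward position 61.
The 3' ends diverge (primer 1 extends toward position 1, primer 2 toward position 61), so the primers never converge on a shared product.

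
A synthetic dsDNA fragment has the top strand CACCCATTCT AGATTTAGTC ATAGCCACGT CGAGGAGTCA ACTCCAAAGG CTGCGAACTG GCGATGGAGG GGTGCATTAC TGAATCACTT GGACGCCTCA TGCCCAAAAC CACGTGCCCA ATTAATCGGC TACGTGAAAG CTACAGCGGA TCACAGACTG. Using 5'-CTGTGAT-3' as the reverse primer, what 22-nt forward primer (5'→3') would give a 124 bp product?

The reverse primer's reverse complement ATCACAG matches the template at positions 150–156, so the product ends at position 156.
A 124 bp product then starts at position 156 − 124 + 1 = 33.
The forward primer is identical to the top strand there: AGGAGTCAACTCCAAAGGCTGC.

5'-AGGAGTCAACTCCAAAGGCTGC-3'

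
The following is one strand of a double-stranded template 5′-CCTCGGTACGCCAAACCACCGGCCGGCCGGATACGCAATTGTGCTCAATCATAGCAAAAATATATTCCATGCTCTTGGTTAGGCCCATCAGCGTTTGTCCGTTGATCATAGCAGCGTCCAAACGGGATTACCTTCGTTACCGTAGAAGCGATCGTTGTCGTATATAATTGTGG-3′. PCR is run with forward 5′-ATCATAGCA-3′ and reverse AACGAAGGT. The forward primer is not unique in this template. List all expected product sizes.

91 bp, 34 bp

The forward primer ATCATAGCA matches the top strand at positions 48–56, 105–113.
The reverse primer's reverse complement is ACCTTCGTT, matching at positions 130–138.
Each forward site pairs with the reverse site to give a product ending at position 138: sizes 91, 34 bp.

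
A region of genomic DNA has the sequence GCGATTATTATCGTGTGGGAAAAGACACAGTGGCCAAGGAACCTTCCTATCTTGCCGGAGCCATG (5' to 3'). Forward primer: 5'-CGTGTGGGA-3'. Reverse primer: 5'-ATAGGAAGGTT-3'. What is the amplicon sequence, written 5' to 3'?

5'-CGTGTGGGAAAAGACACAGTGGCCAAGGAACCTTCCTAT-3'

Forward primer CGTGTGGGA is found on the top strand at positions 12–20.
Taking the reverse complement of ATAGGAAGGTT gives AACCTTCCTAT, found at positions 40–50 on the template; the primer anneals here to the top strand with its 3' end pointing upstream.
The product is the template from position 12 through 50 (39 bp).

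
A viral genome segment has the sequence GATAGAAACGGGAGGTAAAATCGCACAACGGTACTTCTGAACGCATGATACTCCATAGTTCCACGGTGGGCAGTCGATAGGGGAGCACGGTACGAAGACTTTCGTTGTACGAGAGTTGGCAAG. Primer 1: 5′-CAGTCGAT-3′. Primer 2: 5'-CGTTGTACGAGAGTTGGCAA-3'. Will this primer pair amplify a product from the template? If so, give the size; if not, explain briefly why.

No product — both primers anneal to the same strand and extend in the same direction.

Primer 1 (CAGTCGAT) matches the top strand at positions 71–78 (3' end points downstream).
Primer 2 (CGTTGTACGAGAGTTGGCAA) also matches the top strand directly, at positions 103–122 — its reverse complement TTGCCAACTCTCGTACAACG is not present.
Both primers anneal to the bottom strand with 3' ends pointing the same way, so neither can prime synthesis back toward the other.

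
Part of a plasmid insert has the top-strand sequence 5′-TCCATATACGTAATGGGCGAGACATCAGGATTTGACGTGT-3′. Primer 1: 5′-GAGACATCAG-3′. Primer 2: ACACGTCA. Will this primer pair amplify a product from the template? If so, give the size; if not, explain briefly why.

Primer 1 (GAGACATCAG) matches the top strand at positions 19–28; it acts as a forward primer.
Primer 2's reverse complement is TGACGTGT, matching the top strand at positions 33–40; it acts as a reverse primer.
The 3' ends face each other across positions 19–40, giving a 22 bp product.

Yes — a 22 bp product.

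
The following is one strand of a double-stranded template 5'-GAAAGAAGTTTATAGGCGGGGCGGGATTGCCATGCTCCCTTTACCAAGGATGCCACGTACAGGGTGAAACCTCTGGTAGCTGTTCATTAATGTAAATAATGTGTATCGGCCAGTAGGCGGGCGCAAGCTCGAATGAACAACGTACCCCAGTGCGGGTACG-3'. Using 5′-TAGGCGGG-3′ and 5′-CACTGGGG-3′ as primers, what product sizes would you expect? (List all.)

The forward primer TAGGCGGG matches the top strand at positions 13–20, 114–121.
The reverse primer's reverse complement is CCCCAGTG, matching at positions 145–152.
Each forward site pairs with the reverse site to give a product ending at position 152: sizes 140, 39 bp.

140 bp, 39 bp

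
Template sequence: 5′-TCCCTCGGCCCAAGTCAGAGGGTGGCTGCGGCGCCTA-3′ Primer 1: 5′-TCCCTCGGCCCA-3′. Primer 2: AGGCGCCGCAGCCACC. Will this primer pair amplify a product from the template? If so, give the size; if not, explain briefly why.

Yes — a 36 bp product.

Primer 1 (TCCCTCGGCCCA) matches the top strand at positions 1–12; it acts as a forward primer.
Primer 2's reverse complement is GGTGGCTGCGGCGCCT, matching the top strand at positions 21–36; it acts as a reverse primer.
The 3' ends face each other across positions 1–36, giving a 36 bp product.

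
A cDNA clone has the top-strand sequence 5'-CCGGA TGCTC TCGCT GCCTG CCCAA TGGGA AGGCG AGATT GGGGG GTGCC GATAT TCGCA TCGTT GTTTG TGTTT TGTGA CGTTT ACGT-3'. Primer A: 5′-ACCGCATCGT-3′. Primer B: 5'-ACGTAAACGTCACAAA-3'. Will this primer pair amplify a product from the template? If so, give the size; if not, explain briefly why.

No product — primer A has no binding site in the template.

Primer A (ACCGCATCGT) does not match the top strand, and its reverse complement ACGATGCGGT does not match either.
With no annealing site for primer A, no amplification occurs.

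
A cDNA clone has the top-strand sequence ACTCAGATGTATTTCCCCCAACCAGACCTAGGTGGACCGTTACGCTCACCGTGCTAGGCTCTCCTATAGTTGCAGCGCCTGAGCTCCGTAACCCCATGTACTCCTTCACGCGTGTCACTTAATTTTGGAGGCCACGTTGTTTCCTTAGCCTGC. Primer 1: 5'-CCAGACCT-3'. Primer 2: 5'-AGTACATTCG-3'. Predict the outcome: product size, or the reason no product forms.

No product — primer 2 has no binding site in the template.

Primer 2 (AGTACATTCG) does not match the top strand, and its reverse complement CGAATGTACT does not match either.
With no annealing site for primer 2, no amplification occurs.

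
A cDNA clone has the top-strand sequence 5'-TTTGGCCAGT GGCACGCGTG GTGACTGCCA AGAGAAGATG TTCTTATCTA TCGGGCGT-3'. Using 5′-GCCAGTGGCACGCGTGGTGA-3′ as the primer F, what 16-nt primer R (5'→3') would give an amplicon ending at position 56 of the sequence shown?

The forward primer binds at positions 5–24; the product's 3' end on the top strand is position 56.
The reverse primer anneals to the top strand over positions 41–56, i.e. to TTCTTATCTATCGGGC.
Its sequence written 5'→3' is the reverse complement: GCCCGATAGATAAGAA.

5'-GCCCGATAGATAAGAA-3'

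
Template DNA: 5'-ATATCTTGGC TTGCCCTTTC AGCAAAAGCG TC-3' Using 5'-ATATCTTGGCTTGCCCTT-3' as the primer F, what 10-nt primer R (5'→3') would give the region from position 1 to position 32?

The product's 3' end on the top strand is position 32.
The reverse primer anneals to the top strand over positions 23–32, i.e. to CAAAAGCGTC.
Its sequence written 5'→3' is the reverse complement: GACGCTTTTG.

5'-GACGCTTTTG-3'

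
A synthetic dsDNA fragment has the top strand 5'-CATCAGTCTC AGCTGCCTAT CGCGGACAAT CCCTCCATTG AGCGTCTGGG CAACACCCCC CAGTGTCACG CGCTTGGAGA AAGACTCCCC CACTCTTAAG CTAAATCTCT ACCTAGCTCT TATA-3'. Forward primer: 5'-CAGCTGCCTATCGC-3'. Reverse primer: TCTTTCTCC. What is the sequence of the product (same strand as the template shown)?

5'-CAGCTGCCTATCGCGGACAATCCCTCCATTGAGCGTCTGGGCAACACCCCCCAGTGTCACGCGCTTGGAGAAAGA-3'

The forward primer matches the template at positions 10–23.
The reverse primer's reverse complement is GGAGAAAGA, which matches the template at positions 76–84.
The product is the template from position 10 through 84 (75 bp).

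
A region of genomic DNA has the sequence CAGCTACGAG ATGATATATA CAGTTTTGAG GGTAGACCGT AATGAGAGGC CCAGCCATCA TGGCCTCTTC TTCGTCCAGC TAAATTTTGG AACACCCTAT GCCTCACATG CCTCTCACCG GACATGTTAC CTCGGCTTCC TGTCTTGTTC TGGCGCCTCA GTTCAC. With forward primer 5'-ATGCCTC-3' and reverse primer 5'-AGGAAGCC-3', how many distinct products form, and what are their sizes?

The forward primer ATGCCTC matches the top strand at positions 99–105, 108–114.
The reverse primer's reverse complement is GGCTTCCT, matching at positions 134–141.
Each forward site pairs with the reverse site to give a product ending at position 141: sizes 43, 34 bp.

Two products: 43 bp, 34 bp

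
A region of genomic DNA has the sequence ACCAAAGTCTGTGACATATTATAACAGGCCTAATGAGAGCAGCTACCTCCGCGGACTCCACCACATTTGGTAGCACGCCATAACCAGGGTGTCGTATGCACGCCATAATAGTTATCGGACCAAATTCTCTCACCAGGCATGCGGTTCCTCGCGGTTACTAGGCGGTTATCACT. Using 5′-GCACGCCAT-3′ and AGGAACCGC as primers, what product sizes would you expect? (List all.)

77 bp, 52 bp

The forward primer GCACGCCAT matches the top strand at positions 73–81, 98–106.
The reverse primer's reverse complement is GCGGTTCCT, matching at positions 141–149.
Each forward site pairs with the reverse site to give a product ending at position 149: sizes 77, 52 bp.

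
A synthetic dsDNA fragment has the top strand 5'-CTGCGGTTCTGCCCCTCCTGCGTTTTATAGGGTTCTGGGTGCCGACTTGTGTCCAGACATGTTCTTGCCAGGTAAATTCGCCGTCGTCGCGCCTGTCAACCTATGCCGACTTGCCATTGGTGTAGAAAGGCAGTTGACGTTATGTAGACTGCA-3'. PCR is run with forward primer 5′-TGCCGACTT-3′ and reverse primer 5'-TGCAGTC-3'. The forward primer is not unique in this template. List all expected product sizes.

The forward primer TGCCGACTT matches the top strand at positions 40–48, 104–112.
The reverse primer's reverse complement is GACTGCA, matching at positions 147–153.
Each forward site pairs with the reverse site to give a product ending at position 153: sizes 114, 50 bp.

114 bp, 50 bp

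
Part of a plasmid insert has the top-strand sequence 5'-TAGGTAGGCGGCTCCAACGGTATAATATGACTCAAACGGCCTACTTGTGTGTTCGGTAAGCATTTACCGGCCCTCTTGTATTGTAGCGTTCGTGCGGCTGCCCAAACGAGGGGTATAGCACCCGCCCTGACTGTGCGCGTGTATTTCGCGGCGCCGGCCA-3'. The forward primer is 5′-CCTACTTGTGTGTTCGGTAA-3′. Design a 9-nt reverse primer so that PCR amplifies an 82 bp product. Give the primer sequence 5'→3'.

The forward primer binds at positions 40–59, so an 82 bp product ends at position 40 + 82 − 1 = 121.
The reverse primer anneals to the top strand over positions 113–121, i.e. to GTATAGCAC.
Its sequence written 5'→3' is the reverse complement: GTGCTATAC.

5'-GTGCTATAC-3'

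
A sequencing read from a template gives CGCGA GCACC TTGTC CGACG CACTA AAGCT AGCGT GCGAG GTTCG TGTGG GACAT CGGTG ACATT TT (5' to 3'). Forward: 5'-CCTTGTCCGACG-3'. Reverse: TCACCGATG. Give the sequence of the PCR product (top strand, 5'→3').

5'-CCTTGTCCGACGCACTAAAGCTAGCGTGCGAGGTTCGTGTGGGACATCGGTGA-3'

Forward primer CCTTGTCCGACG is found on the top strand at positions 9–20.
Taking the reverse complement of TCACCGATG gives CATCGGTGA, found at positions 53–61 on the template; the primer anneals here to the top strand with its 3' end pointing upstream.
The product is the template from position 9 through 61 (53 bp).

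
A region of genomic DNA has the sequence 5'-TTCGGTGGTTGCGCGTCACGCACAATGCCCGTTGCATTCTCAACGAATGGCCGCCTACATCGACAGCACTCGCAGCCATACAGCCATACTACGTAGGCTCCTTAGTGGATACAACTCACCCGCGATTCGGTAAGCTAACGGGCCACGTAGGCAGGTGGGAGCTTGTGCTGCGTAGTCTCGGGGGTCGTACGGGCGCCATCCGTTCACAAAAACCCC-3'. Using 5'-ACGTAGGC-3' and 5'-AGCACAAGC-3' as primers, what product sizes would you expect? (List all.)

The forward primer ACGTAGGC matches the top strand at positions 91–98, 145–152.
The reverse primer's reverse complement is GCTTGTGCT, matching at positions 161–169.
Each forward site pairs with the reverse site to give a product ending at position 169: sizes 79, 25 bp.

79 bp, 25 bp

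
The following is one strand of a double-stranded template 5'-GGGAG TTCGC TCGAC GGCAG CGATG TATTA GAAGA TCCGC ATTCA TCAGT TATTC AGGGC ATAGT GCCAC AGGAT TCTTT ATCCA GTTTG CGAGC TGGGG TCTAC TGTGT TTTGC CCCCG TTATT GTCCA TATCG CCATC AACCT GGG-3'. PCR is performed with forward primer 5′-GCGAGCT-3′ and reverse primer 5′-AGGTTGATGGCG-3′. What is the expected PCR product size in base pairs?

56 bp

Scanning the template, GCGAGCT occurs at positions 90–96; this primer anneals to the bottom strand there with its 3' end pointing downstream.
Reverse complement of the reverse primer: CGCCATCAACCT. This occurs on the top strand at positions 134–145.
Amplicon spans positions 90–145: 56 bp.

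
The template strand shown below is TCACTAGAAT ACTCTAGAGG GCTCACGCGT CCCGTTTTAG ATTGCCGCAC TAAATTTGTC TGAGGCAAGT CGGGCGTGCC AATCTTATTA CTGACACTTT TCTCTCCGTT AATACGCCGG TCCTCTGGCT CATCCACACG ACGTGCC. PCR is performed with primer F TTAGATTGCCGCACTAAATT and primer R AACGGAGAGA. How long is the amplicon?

Forward primer TTAGATTGCCGCACTAAATT is found on the top strand at positions 37–56.
Taking the reverse complement of AACGGAGAGA gives TCTCTCCGTT, found at positions 101–110 on the template; the primer anneals here to the top strand with its 3' end pointing upstream.
Amplicon spans positions 37–110: 74 bp.

74 bp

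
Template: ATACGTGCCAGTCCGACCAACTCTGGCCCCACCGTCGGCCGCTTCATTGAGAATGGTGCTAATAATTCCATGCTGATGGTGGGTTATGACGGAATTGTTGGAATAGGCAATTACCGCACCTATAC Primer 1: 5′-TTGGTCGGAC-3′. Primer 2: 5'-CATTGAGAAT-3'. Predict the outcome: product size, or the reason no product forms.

No product — the primers' 3' ends point away from each other.

Primer 1 (TTGGTCGGAC) has reverse complement GTCCGACCAA, which matches the top strand at positions 11–20; primer 1 anneals to the top strand there with its 3' end pointing upstream toward position 11.
Primer 2 (CATTGAGAAT) matches the top strand directly at positions 45–54; it anneals to the bottom strand with its 3' end pointing downstream toward position 54.
The 3' ends diverge (primer 1 extends toward position 1, primer 2 toward position 125), so the primers never converge on a shared product.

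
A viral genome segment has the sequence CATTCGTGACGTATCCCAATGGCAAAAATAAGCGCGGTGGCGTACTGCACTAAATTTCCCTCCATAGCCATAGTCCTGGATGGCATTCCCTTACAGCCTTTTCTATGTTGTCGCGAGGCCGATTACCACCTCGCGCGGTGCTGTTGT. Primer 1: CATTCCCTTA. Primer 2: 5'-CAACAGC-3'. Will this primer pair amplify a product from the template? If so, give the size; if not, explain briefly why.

Primer 1 (CATTCCCTTA) matches the top strand at positions 84–93; it acts as a forward primer.
Primer 2's reverse complement is GCTGTTG, matching the top strand at positions 140–146; it acts as a reverse primer.
The 3' ends face each other across positions 84–146, giving a 63 bp product.

Yes — a 63 bp product.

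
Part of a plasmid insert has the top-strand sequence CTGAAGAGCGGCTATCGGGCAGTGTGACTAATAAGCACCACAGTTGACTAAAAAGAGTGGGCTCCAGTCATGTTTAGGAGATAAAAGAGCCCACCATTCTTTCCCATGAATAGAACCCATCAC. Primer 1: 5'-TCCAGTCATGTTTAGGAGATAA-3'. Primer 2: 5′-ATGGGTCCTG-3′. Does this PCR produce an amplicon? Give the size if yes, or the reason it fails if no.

No product — primer 2 has no binding site in the template.

Primer 2 (ATGGGTCCTG) does not match the top strand, and its reverse complement CAGGACCCAT does not match either.
With no annealing site for primer 2, no amplification occurs.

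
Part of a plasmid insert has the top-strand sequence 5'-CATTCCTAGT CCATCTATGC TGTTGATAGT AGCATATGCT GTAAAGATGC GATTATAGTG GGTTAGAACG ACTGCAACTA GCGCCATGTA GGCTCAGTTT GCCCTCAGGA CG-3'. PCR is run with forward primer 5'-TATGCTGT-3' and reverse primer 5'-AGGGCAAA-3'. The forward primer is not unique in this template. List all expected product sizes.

90 bp, 71 bp

The forward primer TATGCTGT matches the top strand at positions 16–23, 35–42.
The reverse primer's reverse complement is TTTGCCCT, matching at positions 98–105.
Each forward site pairs with the reverse site to give a product ending at position 105: sizes 90, 71 bp.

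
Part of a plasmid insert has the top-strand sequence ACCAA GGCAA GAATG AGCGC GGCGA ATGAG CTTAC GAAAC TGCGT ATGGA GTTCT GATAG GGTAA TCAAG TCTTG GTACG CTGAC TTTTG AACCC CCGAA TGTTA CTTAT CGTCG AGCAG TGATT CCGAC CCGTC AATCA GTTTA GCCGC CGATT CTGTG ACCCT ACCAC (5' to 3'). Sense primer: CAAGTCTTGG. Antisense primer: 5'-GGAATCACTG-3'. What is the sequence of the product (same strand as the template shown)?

The forward primer matches the template at positions 67–76.
Reverse complement of the reverse primer: CAGTGATTCC. This occurs on the top strand at positions 118–127.
The product is the template from position 67 through 127 (61 bp).

5'-CAAGTCTTGGTACGCTGACTTTTGAACCCCCGAATGTTACTTATCGTCGAGCAGTGATTCC-3'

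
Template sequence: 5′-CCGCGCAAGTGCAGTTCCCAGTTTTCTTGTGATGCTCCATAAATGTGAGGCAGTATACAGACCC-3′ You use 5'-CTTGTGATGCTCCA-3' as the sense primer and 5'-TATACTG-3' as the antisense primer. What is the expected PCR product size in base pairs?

32 bp

The forward primer matches the template at positions 26–39.
Taking the reverse complement of TATACTG gives CAGTATA, found at positions 51–57 on the template; the primer anneals here to the top strand with its 3' end pointing upstream.
Product length = (reverse-primer end) − (forward-primer start) + 1 = 57 − 26 + 1 = 32 bp.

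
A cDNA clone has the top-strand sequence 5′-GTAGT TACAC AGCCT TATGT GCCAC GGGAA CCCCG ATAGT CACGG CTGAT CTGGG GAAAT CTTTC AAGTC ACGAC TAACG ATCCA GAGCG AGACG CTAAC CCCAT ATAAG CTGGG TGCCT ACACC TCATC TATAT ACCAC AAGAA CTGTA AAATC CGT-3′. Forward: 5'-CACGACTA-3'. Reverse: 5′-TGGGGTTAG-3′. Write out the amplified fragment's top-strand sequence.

5'-CACGACTAACGATCCAGAGCGAGACGCTAACCCCA-3'

Forward primer CACGACTA is found on the top strand at positions 70–77.
Taking the reverse complement of TGGGGTTAG gives CTAACCCCA, found at positions 96–104 on the template; the primer anneals here to the top strand with its 3' end pointing upstream.
The product is the template from position 70 through 104 (35 bp).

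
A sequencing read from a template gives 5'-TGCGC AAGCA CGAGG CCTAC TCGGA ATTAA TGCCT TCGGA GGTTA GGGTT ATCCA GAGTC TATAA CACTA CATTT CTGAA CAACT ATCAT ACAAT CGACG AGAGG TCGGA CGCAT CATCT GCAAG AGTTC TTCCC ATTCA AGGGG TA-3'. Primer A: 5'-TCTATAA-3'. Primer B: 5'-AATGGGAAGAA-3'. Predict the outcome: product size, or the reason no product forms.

Primer A (TCTATAA) matches the top strand at positions 59–65; it acts as a forward primer.
Primer B's reverse complement is TTCTTCCCATT, matching the top strand at positions 128–138; it acts as a reverse primer.
The 3' ends face each other across positions 59–138, giving an 80 bp product.

Yes — an 80 bp product.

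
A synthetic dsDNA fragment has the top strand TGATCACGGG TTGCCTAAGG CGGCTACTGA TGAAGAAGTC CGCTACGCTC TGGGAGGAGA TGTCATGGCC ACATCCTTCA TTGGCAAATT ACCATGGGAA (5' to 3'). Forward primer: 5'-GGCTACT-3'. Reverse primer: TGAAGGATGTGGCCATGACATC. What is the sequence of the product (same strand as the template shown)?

5'-GGCTACTGATGAAGAAGTCCGCTACGCTCTGGGAGGAGATGTCATGGCCACATCCTTCA-3'

The forward primer matches the template at positions 22–28.
Reverse complement of the reverse primer: GATGTCATGGCCACATCCTTCA. This occurs on the top strand at positions 59–80.
The product is the template from position 22 through 80 (59 bp).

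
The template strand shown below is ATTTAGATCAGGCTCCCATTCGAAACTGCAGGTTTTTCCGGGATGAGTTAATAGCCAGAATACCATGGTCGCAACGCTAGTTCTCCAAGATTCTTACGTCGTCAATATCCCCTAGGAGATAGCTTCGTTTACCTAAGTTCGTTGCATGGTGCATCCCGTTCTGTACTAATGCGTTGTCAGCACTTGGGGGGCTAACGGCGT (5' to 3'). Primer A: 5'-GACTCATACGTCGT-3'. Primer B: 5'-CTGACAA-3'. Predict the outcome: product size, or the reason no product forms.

Primer A (GACTCATACGTCGT) does not match the top strand, and its reverse complement ACGACGTATGAGTC does not match either.
With no annealing site for primer A, no amplification occurs.

No product — primer A has no binding site in the template.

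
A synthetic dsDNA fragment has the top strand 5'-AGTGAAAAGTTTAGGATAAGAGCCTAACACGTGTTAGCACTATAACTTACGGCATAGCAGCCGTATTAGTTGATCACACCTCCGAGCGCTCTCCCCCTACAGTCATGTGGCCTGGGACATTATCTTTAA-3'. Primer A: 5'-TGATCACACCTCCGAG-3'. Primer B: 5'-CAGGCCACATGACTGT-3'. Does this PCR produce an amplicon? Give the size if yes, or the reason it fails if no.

Primer A (TGATCACACCTCCGAG) matches the top strand at positions 71–86; it acts as a forward primer.
Primer B's reverse complement is ACAGTCATGTGGCCTG, matching the top strand at positions 99–114; it acts as a reverse primer.
The 3' ends face each other across positions 71–114, giving a 44 bp product.

Yes — a 44 bp product.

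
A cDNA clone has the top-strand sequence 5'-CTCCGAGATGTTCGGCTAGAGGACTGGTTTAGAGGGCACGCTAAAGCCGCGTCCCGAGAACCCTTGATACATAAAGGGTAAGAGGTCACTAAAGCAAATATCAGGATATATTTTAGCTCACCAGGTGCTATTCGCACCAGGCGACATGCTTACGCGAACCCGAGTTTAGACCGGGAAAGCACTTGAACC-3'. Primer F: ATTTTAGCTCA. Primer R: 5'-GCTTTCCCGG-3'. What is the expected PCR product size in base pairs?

71 bp

The forward primer matches the template at positions 110–120.
Taking the reverse complement of GCTTTCCCGG gives CCGGGAAAGC, found at positions 171–180 on the template; the primer anneals here to the top strand with its 3' end pointing upstream.
Amplicon spans positions 110–180: 71 bp.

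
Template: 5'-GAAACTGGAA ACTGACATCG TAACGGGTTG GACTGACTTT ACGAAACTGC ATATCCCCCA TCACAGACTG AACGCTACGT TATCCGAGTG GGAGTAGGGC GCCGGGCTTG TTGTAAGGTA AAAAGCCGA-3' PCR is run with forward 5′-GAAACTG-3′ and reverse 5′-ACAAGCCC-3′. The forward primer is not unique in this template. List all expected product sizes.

111 bp, 104 bp, 69 bp

The forward primer GAAACTG matches the top strand at positions 1–7, 8–14, 43–49.
The reverse primer's reverse complement is GGGCTTGT, matching at positions 104–111.
Each forward site pairs with the reverse site to give a product ending at position 111: sizes 111, 104, 69 bp.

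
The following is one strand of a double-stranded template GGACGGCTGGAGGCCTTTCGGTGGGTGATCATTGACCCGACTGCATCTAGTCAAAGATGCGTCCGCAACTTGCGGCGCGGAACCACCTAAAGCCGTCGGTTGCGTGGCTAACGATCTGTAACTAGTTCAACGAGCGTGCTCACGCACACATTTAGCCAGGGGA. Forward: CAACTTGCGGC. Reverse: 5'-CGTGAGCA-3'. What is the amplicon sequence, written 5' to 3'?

5'-CAACTTGCGGCGCGGAACCACCTAAAGCCGTCGGTTGCGTGGCTAACGATCTGTAACTAGTTCAACGAGCGTGCTCACG-3'

Forward primer CAACTTGCGGC is found on the top strand at positions 66–76.
Reverse complement of the reverse primer: TGCTCACG. This occurs on the top strand at positions 137–144.
The product is the template from position 66 through 144 (79 bp).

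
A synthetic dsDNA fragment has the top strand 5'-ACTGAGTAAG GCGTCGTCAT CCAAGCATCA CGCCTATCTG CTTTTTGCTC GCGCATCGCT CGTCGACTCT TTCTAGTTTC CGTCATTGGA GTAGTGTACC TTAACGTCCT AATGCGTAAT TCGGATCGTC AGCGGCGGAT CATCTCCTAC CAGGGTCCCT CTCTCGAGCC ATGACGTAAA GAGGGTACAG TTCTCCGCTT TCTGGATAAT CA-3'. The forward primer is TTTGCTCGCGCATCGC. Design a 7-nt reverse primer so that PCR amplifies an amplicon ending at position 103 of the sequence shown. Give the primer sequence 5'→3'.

5'-TAAGGTA-3'

The forward primer binds at positions 44–59; the product's 3' end on the top strand is position 103.
The reverse primer anneals to the top strand over positions 97–103, i.e. to TACCTTA.
Its sequence written 5'→3' is the reverse complement: TAAGGTA.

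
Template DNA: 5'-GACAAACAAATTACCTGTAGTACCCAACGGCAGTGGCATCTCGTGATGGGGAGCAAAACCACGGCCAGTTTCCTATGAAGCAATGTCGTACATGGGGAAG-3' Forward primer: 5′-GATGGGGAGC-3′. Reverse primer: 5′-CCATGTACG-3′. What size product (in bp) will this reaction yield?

Scanning the template, GATGGGGAGC occurs at positions 45–54; this primer anneals to the bottom strand there with its 3' end pointing downstream.
Reverse complement of the reverse primer: CGTACATGG. This occurs on the top strand at positions 87–95.
Product length = (reverse-primer end) − (forward-primer start) + 1 = 95 − 45 + 1 = 51 bp.

51 bp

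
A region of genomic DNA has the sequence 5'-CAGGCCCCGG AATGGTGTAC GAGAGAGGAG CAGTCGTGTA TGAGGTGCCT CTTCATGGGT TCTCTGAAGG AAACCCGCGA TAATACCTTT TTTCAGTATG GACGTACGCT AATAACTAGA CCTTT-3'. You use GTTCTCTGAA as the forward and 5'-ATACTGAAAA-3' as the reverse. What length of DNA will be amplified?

The forward primer matches the template at positions 59–68.
Taking the reverse complement of ATACTGAAAA gives TTTTCAGTAT, found at positions 90–99 on the template; the primer anneals here to the top strand with its 3' end pointing upstream.
Amplicon spans positions 59–99: 41 bp.

41 bp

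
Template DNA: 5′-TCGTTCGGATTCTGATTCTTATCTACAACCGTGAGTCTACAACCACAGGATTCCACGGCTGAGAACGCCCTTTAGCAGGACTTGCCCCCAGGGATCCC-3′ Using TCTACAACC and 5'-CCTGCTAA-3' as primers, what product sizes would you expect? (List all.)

The forward primer TCTACAACC matches the top strand at positions 22–30, 36–44.
The reverse primer's reverse complement is TTAGCAGG, matching at positions 72–79.
Each forward site pairs with the reverse site to give a product ending at position 79: sizes 58, 44 bp.

58 bp, 44 bp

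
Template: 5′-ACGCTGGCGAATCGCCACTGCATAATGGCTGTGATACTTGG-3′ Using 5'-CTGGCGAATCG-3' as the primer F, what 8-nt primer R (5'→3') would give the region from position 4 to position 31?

5'-CAGCCATT-3'

The product's 3' end on the top strand is position 31.
The reverse primer anneals to the top strand over positions 24–31, i.e. to AATGGCTG.
Its sequence written 5'→3' is the reverse complement: CAGCCATT.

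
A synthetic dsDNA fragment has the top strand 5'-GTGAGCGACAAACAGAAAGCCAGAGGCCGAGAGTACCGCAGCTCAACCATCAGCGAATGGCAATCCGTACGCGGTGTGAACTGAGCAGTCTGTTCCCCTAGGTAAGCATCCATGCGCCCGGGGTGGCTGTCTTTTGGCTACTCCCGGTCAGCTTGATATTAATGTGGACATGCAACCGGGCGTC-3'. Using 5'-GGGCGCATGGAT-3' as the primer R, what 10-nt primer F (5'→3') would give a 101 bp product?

5'-GCCAGAGGCC-3'

The reverse primer's reverse complement ATCCATGCGCCC matches the template at positions 108–119, so the product ends at position 119.
A 101 bp product then starts at position 119 − 101 + 1 = 19.
The forward primer is identical to the top strand there: GCCAGAGGCC.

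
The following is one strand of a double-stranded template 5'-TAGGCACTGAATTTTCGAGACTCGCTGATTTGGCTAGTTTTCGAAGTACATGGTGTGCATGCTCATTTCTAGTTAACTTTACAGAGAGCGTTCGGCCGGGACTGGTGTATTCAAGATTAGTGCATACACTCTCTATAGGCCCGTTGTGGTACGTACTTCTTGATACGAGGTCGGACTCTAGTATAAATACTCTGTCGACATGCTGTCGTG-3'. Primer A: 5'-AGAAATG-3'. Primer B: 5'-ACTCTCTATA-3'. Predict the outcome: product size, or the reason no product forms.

Primer A (AGAAATG) has reverse complement CATTTCT, which matches the top strand at positions 64–70; primer A anneals to the top strand there with its 3' end pointing upstream toward position 64.
Primer B (ACTCTCTATA) matches the top strand directly at positions 128–137; it anneals to the bottom strand with its 3' end pointing downstream toward position 137.
The 3' ends diverge (primer A extends toward position 1, primer B toward position 210), so the primers never converge on a shared product.

No product — the primers' 3' ends point away from each other.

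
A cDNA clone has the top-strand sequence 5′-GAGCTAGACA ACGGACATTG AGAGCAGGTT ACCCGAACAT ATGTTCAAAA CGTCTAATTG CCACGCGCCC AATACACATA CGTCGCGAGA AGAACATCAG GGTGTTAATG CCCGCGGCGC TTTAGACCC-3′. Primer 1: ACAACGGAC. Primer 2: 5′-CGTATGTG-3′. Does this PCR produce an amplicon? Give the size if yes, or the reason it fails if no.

Yes — a 75 bp product.

Primer 1 (ACAACGGAC) matches the top strand at positions 8–16; it acts as a forward primer.
Primer 2's reverse complement is CACATACG, matching the top strand at positions 75–82; it acts as a reverse primer.
The 3' ends face each other across positions 8–82, giving a 75 bp product.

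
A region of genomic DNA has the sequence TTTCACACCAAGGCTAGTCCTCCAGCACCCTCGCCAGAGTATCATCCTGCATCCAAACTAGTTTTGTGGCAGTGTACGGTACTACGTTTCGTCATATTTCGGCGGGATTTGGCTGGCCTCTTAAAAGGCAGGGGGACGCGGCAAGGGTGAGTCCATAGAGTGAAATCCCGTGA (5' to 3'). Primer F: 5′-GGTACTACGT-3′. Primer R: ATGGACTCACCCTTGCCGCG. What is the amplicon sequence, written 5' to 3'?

Scanning the template, GGTACTACGT occurs at positions 78–87; this primer anneals to the bottom strand there with its 3' end pointing downstream.
Taking the reverse complement of ATGGACTCACCCTTGCCGCG gives CGCGGCAAGGGTGAGTCCAT, found at positions 137–156 on the template; the primer anneals here to the top strand with its 3' end pointing upstream.
The product is the template from position 78 through 156 (79 bp).

5'-GGTACTACGTTTCGTCATATTTCGGCGGGATTTGGCTGGCCTCTTAAAAGGCAGGGGGACGCGGCAAGGGTGAGTCCAT-3'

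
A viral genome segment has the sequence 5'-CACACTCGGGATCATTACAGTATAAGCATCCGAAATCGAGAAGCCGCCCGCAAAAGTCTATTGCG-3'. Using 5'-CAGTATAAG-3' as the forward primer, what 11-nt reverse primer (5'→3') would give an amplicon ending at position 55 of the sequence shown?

The forward primer binds at positions 18–26; the product's 3' end on the top strand is position 55.
The reverse primer anneals to the top strand over positions 45–55, i.e. to CGCCCGCAAAA.
Its sequence written 5'→3' is the reverse complement: TTTTGCGGGCG.

5'-TTTTGCGGGCG-3'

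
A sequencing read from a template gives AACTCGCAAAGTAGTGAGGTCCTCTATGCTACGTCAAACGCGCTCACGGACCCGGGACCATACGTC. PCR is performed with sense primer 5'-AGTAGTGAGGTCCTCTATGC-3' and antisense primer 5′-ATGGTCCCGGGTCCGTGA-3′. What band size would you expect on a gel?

Forward primer AGTAGTGAGGTCCTCTATGC is found on the top strand at positions 10–29.
Taking the reverse complement of ATGGTCCCGGGTCCGTGA gives TCACGGACCCGGGACCAT, found at positions 44–61 on the template; the primer anneals here to the top strand with its 3' end pointing upstream.
The product runs from position 10 to position 61, so its length is 61 − 10 + 1 = 52 bp.

52 bp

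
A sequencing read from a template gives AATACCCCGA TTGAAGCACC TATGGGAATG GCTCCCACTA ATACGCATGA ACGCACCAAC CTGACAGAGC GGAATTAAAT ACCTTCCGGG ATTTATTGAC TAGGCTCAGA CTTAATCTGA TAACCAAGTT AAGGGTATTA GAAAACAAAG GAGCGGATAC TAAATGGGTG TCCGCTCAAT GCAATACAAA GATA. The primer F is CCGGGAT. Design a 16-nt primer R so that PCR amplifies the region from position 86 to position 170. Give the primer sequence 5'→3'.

5'-CACCCATTTAGTATCC-3'

The product's 3' end on the top strand is position 170.
The reverse primer anneals to the top strand over positions 155–170, i.e. to GGATACTAAATGGGTG.
Its sequence written 5'→3' is the reverse complement: CACCCATTTAGTATCC.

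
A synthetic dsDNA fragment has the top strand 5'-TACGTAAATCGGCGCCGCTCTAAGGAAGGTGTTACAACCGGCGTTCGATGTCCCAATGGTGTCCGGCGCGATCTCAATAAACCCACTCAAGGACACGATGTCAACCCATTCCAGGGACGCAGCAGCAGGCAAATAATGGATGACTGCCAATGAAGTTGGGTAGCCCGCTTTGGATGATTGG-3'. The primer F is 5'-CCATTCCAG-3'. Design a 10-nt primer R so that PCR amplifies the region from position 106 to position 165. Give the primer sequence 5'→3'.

5'-GGCTACCCAA-3'

The product's 3' end on the top strand is position 165.
The reverse primer anneals to the top strand over positions 156–165, i.e. to TTGGGTAGCC.
Its sequence written 5'→3' is the reverse complement: GGCTACCCAA.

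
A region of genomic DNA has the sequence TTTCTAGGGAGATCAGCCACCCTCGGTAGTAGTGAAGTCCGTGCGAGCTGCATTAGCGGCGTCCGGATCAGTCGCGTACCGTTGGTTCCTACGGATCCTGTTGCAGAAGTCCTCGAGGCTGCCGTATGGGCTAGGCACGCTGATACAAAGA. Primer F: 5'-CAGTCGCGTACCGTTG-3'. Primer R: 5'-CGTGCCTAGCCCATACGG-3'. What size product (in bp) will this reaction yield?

Forward primer CAGTCGCGTACCGTTG is found on the top strand at positions 69–84.
Reverse complement of the reverse primer: CCGTATGGGCTAGGCACG. This occurs on the top strand at positions 122–139.
Product length = (reverse-primer end) − (forward-primer start) + 1 = 139 − 69 + 1 = 71 bp.

71 bp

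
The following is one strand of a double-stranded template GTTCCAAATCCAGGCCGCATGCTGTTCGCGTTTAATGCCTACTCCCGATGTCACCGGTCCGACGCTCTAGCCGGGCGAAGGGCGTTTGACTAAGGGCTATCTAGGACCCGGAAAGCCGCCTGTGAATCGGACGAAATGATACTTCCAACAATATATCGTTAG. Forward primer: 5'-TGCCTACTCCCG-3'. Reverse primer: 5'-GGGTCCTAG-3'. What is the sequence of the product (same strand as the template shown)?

5'-TGCCTACTCCCGATGTCACCGGTCCGACGCTCTAGCCGGGCGAAGGGCGTTTGACTAAGGGCTATCTAGGACCC-3'

Forward primer TGCCTACTCCCG is found on the top strand at positions 36–47.
The reverse primer's reverse complement is CTAGGACCC, which matches the template at positions 101–109.
The product is the template from position 36 through 109 (74 bp).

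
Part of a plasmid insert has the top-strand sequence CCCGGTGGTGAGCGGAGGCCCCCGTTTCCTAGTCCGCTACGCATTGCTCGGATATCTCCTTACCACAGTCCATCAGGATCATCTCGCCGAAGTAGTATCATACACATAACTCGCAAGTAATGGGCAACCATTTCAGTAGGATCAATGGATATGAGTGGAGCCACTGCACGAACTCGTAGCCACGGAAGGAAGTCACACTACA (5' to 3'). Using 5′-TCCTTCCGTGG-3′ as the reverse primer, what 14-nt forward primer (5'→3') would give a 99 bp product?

The reverse primer's reverse complement CCACGGAAGGA matches the template at positions 180–190, so the product ends at position 190.
A 99 bp product then starts at position 190 − 99 + 1 = 92.
The forward primer is identical to the top strand there: GTAGTATCATACAC.

5'-GTAGTATCATACAC-3'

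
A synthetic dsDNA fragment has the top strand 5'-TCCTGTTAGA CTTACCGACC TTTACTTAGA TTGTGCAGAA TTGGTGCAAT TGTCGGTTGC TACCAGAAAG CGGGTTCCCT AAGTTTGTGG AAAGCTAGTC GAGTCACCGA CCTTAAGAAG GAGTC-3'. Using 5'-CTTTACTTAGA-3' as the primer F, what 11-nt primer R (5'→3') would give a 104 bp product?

5'-CTCCTTCTTAA-3'

The forward primer binds at positions 20–30, so a 104 bp product ends at position 20 + 104 − 1 = 123.
The reverse primer anneals to the top strand over positions 113–123, i.e. to TTAAGAAGGAG.
Its sequence written 5'→3' is the reverse complement: CTCCTTCTTAA.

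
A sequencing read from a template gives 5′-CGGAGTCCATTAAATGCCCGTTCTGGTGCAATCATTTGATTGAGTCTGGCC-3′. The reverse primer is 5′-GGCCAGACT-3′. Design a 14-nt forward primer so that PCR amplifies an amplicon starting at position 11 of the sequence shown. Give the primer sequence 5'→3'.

5'-TAAATGCCCGTTCT-3'

The reverse primer's reverse complement AGTCTGGCC matches the template at positions 43–51; the product starts at position 11.
The forward primer is identical to the top strand over positions 11–24: TAAATGCCCGTTCT.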